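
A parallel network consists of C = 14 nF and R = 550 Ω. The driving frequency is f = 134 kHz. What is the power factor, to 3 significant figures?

0.152

ω = 2πf = 841900 rad/s
X_C = 1/(ωC) = 84.8 Ω
Parallel: admittances add. Y = 1/R + jωC
Y = (0.00182 + j0.0118) S
|Y| = 0.0119 S → |Z| = 1/|Y| = 83.8 Ω, ∠Z = −∠Y = -81.2°
cos φ = cos(-81.2°) = 0.152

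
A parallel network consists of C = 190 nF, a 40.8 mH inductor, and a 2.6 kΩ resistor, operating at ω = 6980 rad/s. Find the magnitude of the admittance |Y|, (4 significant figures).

X_L = ωL = 284.8 Ω
X_C = 1/(ωC) = 754.0 Ω
Parallel: admittances add. Y = 1/R + 1/(jωL) + jωC
Y = (0.0003846 − j0.002185) S
|Y| = 0.002219 S → |Z| = 1/|Y| = 450.7 Ω, ∠Z = −∠Y = 80.02°

2.219 mS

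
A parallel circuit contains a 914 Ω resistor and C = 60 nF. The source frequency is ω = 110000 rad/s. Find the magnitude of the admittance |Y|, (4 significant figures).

6.690 mS

X_C = 1/(ωC) = 151.5 Ω
Parallel: admittances add. Y = 1/R + jωC
Y = (0.001094 + j0.006600) S
|Y| = 0.006690 S → |Z| = 1/|Y| = 149.5 Ω, ∠Z = −∠Y = -80.59°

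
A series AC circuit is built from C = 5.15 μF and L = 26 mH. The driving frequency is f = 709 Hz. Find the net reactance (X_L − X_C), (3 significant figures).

ω = 2πf = 4455 rad/s
X_L = ωL = 116 Ω
X_C = 1/(ωC) = 43.6 Ω
X = 116 − 43.6 = 72.2 Ω

72.2 Ω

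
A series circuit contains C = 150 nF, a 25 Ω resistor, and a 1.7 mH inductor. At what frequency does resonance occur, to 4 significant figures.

9.967 kHz

ω₀ = 1/√(LC) = 1/√(0.0017 × 1.5e-07) = 62620 rad/s
f₀ = ω₀/(2π) = 9.967 kHz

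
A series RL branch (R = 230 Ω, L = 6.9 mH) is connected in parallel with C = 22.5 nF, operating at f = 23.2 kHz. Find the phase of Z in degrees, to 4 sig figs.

ω = 2πf = 145800 rad/s
X_L = ωL = 1006 Ω
X_C = 1/(ωC) = 304.9 Ω
Branch 1 (R+jX_L): Z₁ = 230.0 + j1006 Ω, |Z₁| = 1032 Ω
Branch 2 (−jX_C): Z₂ = −j304.9 Ω
Parallel: Z = Z₁Z₂/(Z₁+Z₂), |Z| = 426.4 Ω, ∠Z = -84.71°

-84.71°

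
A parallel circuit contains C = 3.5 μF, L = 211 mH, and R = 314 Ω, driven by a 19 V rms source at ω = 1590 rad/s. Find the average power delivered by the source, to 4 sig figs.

1.150 W

X_L = ωL = 335.5 Ω
X_C = 1/(ωC) = 179.7 Ω
Parallel: admittances add. Y = 1/R + 1/(jωL) + jωC
Y = (0.003185 + j0.002584) S
|Y| = 0.004101 S → |Z| = 1/|Y| = 243.8 Ω, ∠Z = −∠Y = -39.06°
I = V/|Z| = 77.93 mA
P = VI cos φ = 19 × 0.07793 × cos(-39.06°) = 1.150 W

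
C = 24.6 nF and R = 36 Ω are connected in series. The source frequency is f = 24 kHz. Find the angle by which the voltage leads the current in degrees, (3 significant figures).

ω = 2πf = 150800 rad/s
X_C = 1/(ωC) = 270 Ω
Z = 36.0 − j270 Ω
|Z| = √(36.0² + 270²) = 272 Ω
∠Z = arctan(-270/36.0) = -82.4°

-82.4°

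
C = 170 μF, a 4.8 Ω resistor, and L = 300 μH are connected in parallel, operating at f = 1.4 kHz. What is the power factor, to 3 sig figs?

0.183

ω = 2πf = 8796 rad/s
X_L = ωL = 2.64 Ω
X_C = 1/(ωC) = 0.669 Ω
Parallel: admittances add. Y = 1/R + 1/(jωL) + jωC
Y = (0.208 + j1.12) S
|Y| = 1.14 S → |Z| = 1/|Y| = 0.880 Ω, ∠Z = −∠Y = -79.4°
cos φ = cos(-79.4°) = 0.183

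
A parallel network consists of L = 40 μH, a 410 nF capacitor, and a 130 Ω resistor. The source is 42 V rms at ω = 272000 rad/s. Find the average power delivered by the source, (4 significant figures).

13.57 W

X_L = ωL = 10.88 Ω
X_C = 1/(ωC) = 8.967 Ω
Parallel: admittances add. Y = 1/R + 1/(jωL) + jωC
Y = (0.007692 + j0.01961) S
|Y| = 0.02106 S → |Z| = 1/|Y| = 47.48 Ω, ∠Z = −∠Y = -68.58°
I = V/|Z| = 884.7 mA
P = VI cos φ = 42 × 0.8847 × cos(-68.58°) = 13.57 W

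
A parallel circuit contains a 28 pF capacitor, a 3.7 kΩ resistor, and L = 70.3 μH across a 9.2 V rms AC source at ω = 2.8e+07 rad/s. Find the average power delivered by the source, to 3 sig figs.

22.9 mW

X_L = ωL = 1970 Ω
X_C = 1/(ωC) = 1280 Ω
Parallel: admittances add. Y = 1/R + 1/(jωL) + jωC
Y = (0.000270 + j0.000276) S
|Y| = 0.000386 S → |Z| = 1/|Y| = 2590 Ω, ∠Z = −∠Y = -45.6°
I = V/|Z| = 3.55 mA
P = VI cos φ = 9.2 × 0.00355 × cos(-45.6°) = 22.9 mW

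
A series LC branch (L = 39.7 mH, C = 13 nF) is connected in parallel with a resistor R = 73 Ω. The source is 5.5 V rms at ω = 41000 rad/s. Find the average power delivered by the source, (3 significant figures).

X_L = ωL = 1630 Ω
X_C = 1/(ωC) = 1880 Ω
Branch 1: Z₁ = R = 73.0 Ω
Branch 2 (series LC): Z₂ = j(X_L − X_C) = −j248 Ω
Parallel: Z = Z₁Z₂/(Z₁+Z₂), |Z| = 70.0 Ω, ∠Z = -16.4°
I = V/|Z| = 78.5 mA
P = VI cos φ = 5.5 × 0.0785 × cos(-16.4°) = 414 mW

414 mW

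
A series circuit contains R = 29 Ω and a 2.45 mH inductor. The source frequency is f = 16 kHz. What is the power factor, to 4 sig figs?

ω = 2πf = 100500 rad/s
X_L = ωL = 246.3 Ω
Z = 29.00 + j246.3 Ω
|Z| = √(29.00² + 246.3²) = 248.0 Ω
∠Z = arctan(246.3/29.00) = 83.28°
cos φ = cos(83.28°) = 0.1169

0.1169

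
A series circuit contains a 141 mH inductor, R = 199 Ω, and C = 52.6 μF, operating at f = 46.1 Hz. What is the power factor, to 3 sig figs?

ω = 2πf = 289.7 rad/s
X_L = ωL = 40.8 Ω
X_C = 1/(ωC) = 65.6 Ω
Net reactance X = X_L − X_C = -24.8 Ω
Z = 199 − j24.8 Ω
|Z| = √(199² + 24.8²) = 201 Ω
∠Z = arctan(-24.8/199) = -7.10°
cos φ = cos(-7.10°) = 0.992

0.992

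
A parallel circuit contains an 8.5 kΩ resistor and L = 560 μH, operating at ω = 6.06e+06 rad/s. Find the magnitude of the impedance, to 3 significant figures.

X_L = ωL = 3390 Ω
Parallel: admittances add. Y = 1/R + 1/(jωL)
Y = (0.000118 − j0.000295) S
|Y| = 0.000317 S → |Z| = 1/|Y| = 3150 Ω, ∠Z = −∠Y = 68.2°

3150 Ω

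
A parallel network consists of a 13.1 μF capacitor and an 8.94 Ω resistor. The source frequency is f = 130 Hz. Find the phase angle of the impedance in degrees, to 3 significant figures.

-5.46°

ω = 2πf = 816.8 rad/s
X_C = 1/(ωC) = 93.5 Ω
Parallel: admittances add. Y = 1/R + jωC
Y = (0.112 + j0.0107) S
|Y| = 0.112 S → |Z| = 1/|Y| = 8.90 Ω, ∠Z = −∠Y = -5.46°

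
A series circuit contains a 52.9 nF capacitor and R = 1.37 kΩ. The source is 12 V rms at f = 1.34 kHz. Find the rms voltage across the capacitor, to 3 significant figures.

ω = 2πf = 8419 rad/s
X_C = 1/(ωC) = 2250 Ω
Z = 1370 − j2250 Ω
|Z| = √(1370² + 2250²) = 2630 Ω
I = V/|Z| = 4.56 mA
V_C = I·|Z_C| = 0.00456 × 2250 = 10.2 V

10.2 V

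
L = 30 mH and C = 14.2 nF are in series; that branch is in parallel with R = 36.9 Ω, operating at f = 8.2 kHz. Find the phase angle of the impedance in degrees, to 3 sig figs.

ω = 2πf = 51520 rad/s
X_L = ωL = 1550 Ω
X_C = 1/(ωC) = 1370 Ω
Branch 1: Z₁ = R = 36.9 Ω
Branch 2 (series LC): Z₂ = j(X_L − X_C) = j179 Ω
Parallel: Z = Z₁Z₂/(Z₁+Z₂), |Z| = 36.1 Ω, ∠Z = 11.7°

11.7°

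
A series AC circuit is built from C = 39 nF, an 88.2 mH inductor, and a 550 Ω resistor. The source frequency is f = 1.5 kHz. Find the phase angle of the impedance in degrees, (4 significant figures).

-73.77°

ω = 2πf = 9425 rad/s
X_L = ωL = 831.3 Ω
X_C = 1/(ωC) = 2721 Ω
Net reactance X = X_L − X_C = -1889 Ω
Z = 550.0 − j1889 Ω
|Z| = √(550.0² + 1889²) = 1968 Ω
∠Z = arctan(-1889/550.0) = -73.77°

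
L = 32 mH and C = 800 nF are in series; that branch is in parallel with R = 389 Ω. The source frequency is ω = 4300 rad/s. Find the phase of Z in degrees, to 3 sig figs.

X_L = ωL = 138 Ω
X_C = 1/(ωC) = 291 Ω
Branch 1: Z₁ = R = 389 Ω
Branch 2 (series LC): Z₂ = j(X_L − X_C) = −j153 Ω
Parallel: Z = Z₁Z₂/(Z₁+Z₂), |Z| = 142 Ω, ∠Z = -68.5°

-68.5°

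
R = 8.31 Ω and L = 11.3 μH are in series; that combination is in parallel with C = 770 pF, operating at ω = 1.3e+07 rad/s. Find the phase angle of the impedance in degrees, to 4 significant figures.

-83.21°

X_L = ωL = 146.9 Ω
X_C = 1/(ωC) = 99.90 Ω
Branch 1 (R+jX_L): Z₁ = 8.310 + j146.9 Ω, |Z₁| = 147.1 Ω
Branch 2 (−jX_C): Z₂ = −j99.90 Ω
Parallel: Z = Z₁Z₂/(Z₁+Z₂), |Z| = 308.0 Ω, ∠Z = -83.21°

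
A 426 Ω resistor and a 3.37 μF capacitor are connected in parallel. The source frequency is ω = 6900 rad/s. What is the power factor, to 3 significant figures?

0.100

X_C = 1/(ωC) = 43.0 Ω
Parallel: admittances add. Y = 1/R + jωC
Y = (0.00235 + j0.0233) S
|Y| = 0.0234 S → |Z| = 1/|Y| = 42.8 Ω, ∠Z = −∠Y = -84.2°
cos φ = cos(-84.2°) = 0.100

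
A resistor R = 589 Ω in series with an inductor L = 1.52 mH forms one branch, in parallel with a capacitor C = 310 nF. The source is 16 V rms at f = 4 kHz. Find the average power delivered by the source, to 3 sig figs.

ω = 2πf = 25130 rad/s
X_L = ωL = 38.2 Ω
X_C = 1/(ωC) = 128 Ω
Branch 1 (R+jX_L): Z₁ = 589 + j38.2 Ω, |Z₁| = 590 Ω
Branch 2 (−jX_C): Z₂ = −j128 Ω
Parallel: Z = Z₁Z₂/(Z₁+Z₂), |Z| = 127 Ω, ∠Z = -77.6°
I = V/|Z| = 126 mA
P = VI cos φ = 16 × 0.126 × cos(-77.6°) = 433 mW

433 mW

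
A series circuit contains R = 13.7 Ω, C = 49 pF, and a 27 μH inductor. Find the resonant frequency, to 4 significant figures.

ω₀ = 1/√(LC) = 1/√(2.7e-05 × 4.9e-11) = 2.749e+07 rad/s
f₀ = ω₀/(2π) = 4.376 MHz

4.376 MHz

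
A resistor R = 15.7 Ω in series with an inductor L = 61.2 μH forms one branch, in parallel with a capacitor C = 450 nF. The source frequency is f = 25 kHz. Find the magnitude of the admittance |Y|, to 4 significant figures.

ω = 2πf = 157100 rad/s
X_L = ωL = 9.613 Ω
X_C = 1/(ωC) = 14.15 Ω
Branch 1 (R+jX_L): Z₁ = 15.70 + j9.613 Ω, |Z₁| = 18.41 Ω
Branch 2 (−jX_C): Z₂ = −j14.15 Ω
Parallel: Z = Z₁Z₂/(Z₁+Z₂), |Z| = 15.94 Ω, ∠Z = -42.41°
|Y| = 1/|Z| = 62.75 mS

62.75 mS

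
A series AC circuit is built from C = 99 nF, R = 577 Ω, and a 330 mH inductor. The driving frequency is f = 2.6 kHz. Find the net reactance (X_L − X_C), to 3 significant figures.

4770 Ω

ω = 2πf = 16340 rad/s
X_L = ωL = 5390 Ω
X_C = 1/(ωC) = 618 Ω
X = 5390 − 618 = 4770 Ω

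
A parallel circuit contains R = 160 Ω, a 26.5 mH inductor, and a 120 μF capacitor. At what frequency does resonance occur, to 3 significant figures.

89.2 Hz

ω₀ = 1/√(LC) = 1/√(0.0265 × 0.00012) = 560.8 rad/s
f₀ = ω₀/(2π) = 89.2 Hz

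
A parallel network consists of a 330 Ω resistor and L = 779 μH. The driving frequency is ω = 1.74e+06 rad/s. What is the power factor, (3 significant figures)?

X_L = ωL = 1360 Ω
Parallel: admittances add. Y = 1/R + 1/(jωL)
Y = (0.00303 − j0.000738) S
|Y| = 0.00312 S → |Z| = 1/|Y| = 321 Ω, ∠Z = −∠Y = 13.7°
cos φ = cos(13.7°) = 0.972

0.972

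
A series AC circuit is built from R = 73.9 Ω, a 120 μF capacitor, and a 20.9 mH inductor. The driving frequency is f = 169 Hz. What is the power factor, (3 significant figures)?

0.982

ω = 2πf = 1062 rad/s
X_L = ωL = 22.2 Ω
X_C = 1/(ωC) = 7.85 Ω
Net reactance X = X_L − X_C = 14.3 Ω
Z = 73.9 + j14.3 Ω
|Z| = √(73.9² + 14.3²) = 75.3 Ω
∠Z = arctan(14.3/73.9) = 11.0°
cos φ = cos(11.0°) = 0.982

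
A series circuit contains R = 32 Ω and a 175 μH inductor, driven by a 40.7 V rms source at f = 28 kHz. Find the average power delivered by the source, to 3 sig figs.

ω = 2πf = 175900 rad/s
X_L = ωL = 30.8 Ω
Z = 32.0 + j30.8 Ω
|Z| = √(32.0² + 30.8²) = 44.4 Ω
∠Z = arctan(30.8/32.0) = 43.9°
I = V/|Z| = 917 mA
P = VI cos φ = 40.7 × 0.917 × cos(43.9°) = 26.9 W

26.9 W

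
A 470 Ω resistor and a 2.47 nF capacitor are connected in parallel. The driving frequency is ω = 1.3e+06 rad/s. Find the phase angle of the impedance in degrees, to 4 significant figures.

-56.47°

X_C = 1/(ωC) = 311.4 Ω
Parallel: admittances add. Y = 1/R + jωC
Y = (0.002128 + j0.003211) S
|Y| = 0.003852 S → |Z| = 1/|Y| = 259.6 Ω, ∠Z = −∠Y = -56.47°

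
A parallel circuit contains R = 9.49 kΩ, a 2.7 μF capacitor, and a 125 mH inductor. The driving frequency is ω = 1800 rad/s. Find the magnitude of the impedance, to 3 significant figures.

X_L = ωL = 225 Ω
X_C = 1/(ωC) = 206 Ω
Parallel: admittances add. Y = 1/R + 1/(jωL) + jωC
Y = (0.000105 + j0.000416) S
|Y| = 0.000429 S → |Z| = 1/|Y| = 2330 Ω, ∠Z = −∠Y = -75.8°

2330 Ω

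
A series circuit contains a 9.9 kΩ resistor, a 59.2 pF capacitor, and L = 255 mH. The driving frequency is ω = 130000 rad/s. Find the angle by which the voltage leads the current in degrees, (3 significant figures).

-84.2°

X_L = ωL = 33200 Ω
X_C = 1/(ωC) = 130000 Ω
Net reactance X = X_L − X_C = -96800 Ω
Z = 9900 − j96800 Ω
|Z| = √(9900² + 96800²) = 97300 Ω
∠Z = arctan(-96800/9900) = -84.2°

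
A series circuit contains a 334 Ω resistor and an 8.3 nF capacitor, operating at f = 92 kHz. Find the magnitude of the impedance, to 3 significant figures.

394 Ω

ω = 2πf = 578100 rad/s
X_C = 1/(ωC) = 208 Ω
Z = 334 − j208 Ω
|Z| = √(334² + 208²) = 394 Ω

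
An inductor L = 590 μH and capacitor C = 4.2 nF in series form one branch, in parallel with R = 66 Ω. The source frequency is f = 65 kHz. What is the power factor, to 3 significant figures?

0.982

ω = 2πf = 408400 rad/s
X_L = ωL = 241 Ω
X_C = 1/(ωC) = 583 Ω
Branch 1: Z₁ = R = 66.0 Ω
Branch 2 (series LC): Z₂ = j(X_L − X_C) = −j342 Ω
Parallel: Z = Z₁Z₂/(Z₁+Z₂), |Z| = 64.8 Ω, ∠Z = -10.9°
cos φ = cos(-10.9°) = 0.982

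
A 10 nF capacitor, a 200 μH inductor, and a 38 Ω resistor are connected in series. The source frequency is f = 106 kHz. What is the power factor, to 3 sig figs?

0.913

ω = 2πf = 666000 rad/s
X_L = ωL = 133 Ω
X_C = 1/(ωC) = 150 Ω
Net reactance X = X_L − X_C = -16.9 Ω
Z = 38.0 − j16.9 Ω
|Z| = √(38.0² + 16.9²) = 41.6 Ω
∠Z = arctan(-16.9/38.0) = -24.0°
cos φ = cos(-24.0°) = 0.913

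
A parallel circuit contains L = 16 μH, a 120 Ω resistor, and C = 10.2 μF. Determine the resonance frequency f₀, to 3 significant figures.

12.5 kHz

ω₀ = 1/√(LC) = 1/√(1.6e-05 × 1.02e-05) = 78280 rad/s
f₀ = ω₀/(2π) = 12.5 kHz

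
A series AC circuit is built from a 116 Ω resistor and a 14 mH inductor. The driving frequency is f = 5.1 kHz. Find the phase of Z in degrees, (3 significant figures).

ω = 2πf = 32040 rad/s
X_L = ωL = 449 Ω
Z = 116 + j449 Ω
|Z| = √(116² + 449²) = 463 Ω
∠Z = arctan(449/116) = 75.5°

75.5°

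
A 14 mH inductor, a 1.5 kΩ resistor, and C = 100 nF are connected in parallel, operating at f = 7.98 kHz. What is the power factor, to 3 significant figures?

0.183

ω = 2πf = 50140 rad/s
X_L = ωL = 702 Ω
X_C = 1/(ωC) = 199 Ω
Parallel: admittances add. Y = 1/R + 1/(jωL) + jωC
Y = (0.000667 + j0.00359) S
|Y| = 0.00365 S → |Z| = 1/|Y| = 274 Ω, ∠Z = −∠Y = -79.5°
cos φ = cos(-79.5°) = 0.183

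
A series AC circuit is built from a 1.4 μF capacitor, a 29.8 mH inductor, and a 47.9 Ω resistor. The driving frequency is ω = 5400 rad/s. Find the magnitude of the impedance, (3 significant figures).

X_L = ωL = 161 Ω
X_C = 1/(ωC) = 132 Ω
Net reactance X = X_L − X_C = 28.6 Ω
Z = 47.9 + j28.6 Ω
|Z| = √(47.9² + 28.6²) = 55.8 Ω

55.8 Ω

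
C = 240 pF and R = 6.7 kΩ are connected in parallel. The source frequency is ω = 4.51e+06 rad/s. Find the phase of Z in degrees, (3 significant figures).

-82.1°

X_C = 1/(ωC) = 924 Ω
Parallel: admittances add. Y = 1/R + jωC
Y = (0.000149 + j0.00108) S
|Y| = 0.00109 S → |Z| = 1/|Y| = 915 Ω, ∠Z = −∠Y = -82.1°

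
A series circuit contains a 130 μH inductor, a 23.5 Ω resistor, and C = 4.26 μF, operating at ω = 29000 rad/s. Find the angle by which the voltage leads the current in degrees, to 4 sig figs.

X_L = ωL = 3.770 Ω
X_C = 1/(ωC) = 8.095 Ω
Net reactance X = X_L − X_C = -4.325 Ω
Z = 23.50 − j4.325 Ω
|Z| = √(23.50² + 4.325²) = 23.89 Ω
∠Z = arctan(-4.325/23.50) = -10.43°

-10.43°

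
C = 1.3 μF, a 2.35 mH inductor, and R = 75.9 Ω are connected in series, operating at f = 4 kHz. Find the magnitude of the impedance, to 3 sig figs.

81.1 Ω

ω = 2πf = 25130 rad/s
X_L = ωL = 59.1 Ω
X_C = 1/(ωC) = 30.6 Ω
Net reactance X = X_L − X_C = 28.5 Ω
Z = 75.9 + j28.5 Ω
|Z| = √(75.9² + 28.5²) = 81.1 Ω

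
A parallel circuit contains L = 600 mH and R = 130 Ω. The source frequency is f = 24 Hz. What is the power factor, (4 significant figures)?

0.5712

ω = 2πf = 150.8 rad/s
X_L = ωL = 90.48 Ω
Parallel: admittances add. Y = 1/R + 1/(jωL)
Y = (0.007692 − j0.01105) S
|Y| = 0.01347 S → |Z| = 1/|Y| = 74.26 Ω, ∠Z = −∠Y = 55.16°
cos φ = cos(55.16°) = 0.5712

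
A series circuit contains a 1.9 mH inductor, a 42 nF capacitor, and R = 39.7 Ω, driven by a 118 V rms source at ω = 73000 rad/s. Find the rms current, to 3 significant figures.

X_L = ωL = 139 Ω
X_C = 1/(ωC) = 326 Ω
Net reactance X = X_L − X_C = -187 Ω
Z = 39.7 − j187 Ω
|Z| = √(39.7² + 187²) = 192 Ω
I = V/|Z| = 118/192 = 616 mA

616 mA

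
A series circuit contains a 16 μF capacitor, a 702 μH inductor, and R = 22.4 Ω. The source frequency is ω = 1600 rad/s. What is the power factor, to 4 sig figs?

X_L = ωL = 1.123 Ω
X_C = 1/(ωC) = 39.06 Ω
Net reactance X = X_L − X_C = -37.94 Ω
Z = 22.40 − j37.94 Ω
|Z| = √(22.40² + 37.94²) = 44.06 Ω
∠Z = arctan(-37.94/22.40) = -59.44°
cos φ = cos(-59.44°) = 0.5084

0.5084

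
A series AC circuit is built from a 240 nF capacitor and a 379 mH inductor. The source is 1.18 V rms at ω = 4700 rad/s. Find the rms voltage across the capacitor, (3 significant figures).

1.17 V

X_L = ωL = 1780 Ω
X_C = 1/(ωC) = 887 Ω
Net reactance X = X_L − X_C = 895 Ω
Z = j895 Ω
|Z| = √(0² + 895²) = 895 Ω
I = V/|Z| = 1.32 mA
V_C = I·|Z_C| = 0.00132 × 887 = 1.17 V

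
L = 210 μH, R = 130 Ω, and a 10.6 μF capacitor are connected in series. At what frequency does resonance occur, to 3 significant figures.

ω₀ = 1/√(LC) = 1/√(0.00021 × 1.06e-05) = 21200 rad/s
f₀ = ω₀/(2π) = 3.37 kHz

3.37 kHz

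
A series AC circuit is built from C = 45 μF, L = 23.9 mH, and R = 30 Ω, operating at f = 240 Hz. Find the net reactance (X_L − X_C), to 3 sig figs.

ω = 2πf = 1508 rad/s
X_L = ωL = 36.0 Ω
X_C = 1/(ωC) = 14.7 Ω
X = 36.0 − 14.7 = 21.3 Ω

21.3 Ω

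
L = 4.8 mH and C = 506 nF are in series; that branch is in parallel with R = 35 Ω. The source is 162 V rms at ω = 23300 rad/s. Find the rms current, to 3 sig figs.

X_L = ωL = 112 Ω
X_C = 1/(ωC) = 84.8 Ω
Branch 1: Z₁ = R = 35.0 Ω
Branch 2 (series LC): Z₂ = j(X_L − X_C) = j27.0 Ω
Parallel: Z = Z₁Z₂/(Z₁+Z₂), |Z| = 21.4 Ω, ∠Z = 52.3°
I = V/|Z| = 162/21.4 = 7.57 A

7.57 A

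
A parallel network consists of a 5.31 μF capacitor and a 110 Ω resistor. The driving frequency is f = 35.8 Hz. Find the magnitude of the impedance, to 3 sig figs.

109 Ω

ω = 2πf = 224.9 rad/s
X_C = 1/(ωC) = 837 Ω
Parallel: admittances add. Y = 1/R + jωC
Y = (0.00909 + j0.00119) S
|Y| = 0.00917 S → |Z| = 1/|Y| = 109 Ω, ∠Z = −∠Y = -7.49°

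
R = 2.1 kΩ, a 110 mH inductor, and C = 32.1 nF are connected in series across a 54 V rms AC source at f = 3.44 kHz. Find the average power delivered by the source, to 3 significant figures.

ω = 2πf = 21610 rad/s
X_L = ωL = 2380 Ω
X_C = 1/(ωC) = 1440 Ω
Net reactance X = X_L − X_C = 936 Ω
Z = 2100 + j936 Ω
|Z| = √(2100² + 936²) = 2300 Ω
∠Z = arctan(936/2100) = 24.0°
I = V/|Z| = 23.5 mA
P = VI cos φ = 54 × 0.0235 × cos(24.0°) = 1.16 W

1.16 W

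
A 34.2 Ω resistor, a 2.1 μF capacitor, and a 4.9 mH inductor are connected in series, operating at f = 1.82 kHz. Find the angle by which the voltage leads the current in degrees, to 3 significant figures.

22.8°

ω = 2πf = 11440 rad/s
X_L = ωL = 56.0 Ω
X_C = 1/(ωC) = 41.6 Ω
Net reactance X = X_L − X_C = 14.4 Ω
Z = 34.2 + j14.4 Ω
|Z| = √(34.2² + 14.4²) = 37.1 Ω
∠Z = arctan(14.4/34.2) = 22.8°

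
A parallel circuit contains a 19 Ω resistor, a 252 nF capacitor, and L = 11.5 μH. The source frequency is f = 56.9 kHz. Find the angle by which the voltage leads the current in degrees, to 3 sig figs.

ω = 2πf = 357500 rad/s
X_L = ωL = 4.11 Ω
X_C = 1/(ωC) = 11.1 Ω
Parallel: admittances add. Y = 1/R + 1/(jωL) + jωC
Y = (0.0526 − j0.153) S
|Y| = 0.162 S → |Z| = 1/|Y| = 6.18 Ω, ∠Z = −∠Y = 71.0°

71.0°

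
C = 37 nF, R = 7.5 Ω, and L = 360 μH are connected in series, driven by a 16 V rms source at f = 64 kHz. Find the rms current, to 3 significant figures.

205 mA

ω = 2πf = 402100 rad/s
X_L = ωL = 145 Ω
X_C = 1/(ωC) = 67.2 Ω
Net reactance X = X_L − X_C = 77.6 Ω
Z = 7.50 + j77.6 Ω
|Z| = √(7.50² + 77.6²) = 77.9 Ω
I = V/|Z| = 16/77.9 = 205 mA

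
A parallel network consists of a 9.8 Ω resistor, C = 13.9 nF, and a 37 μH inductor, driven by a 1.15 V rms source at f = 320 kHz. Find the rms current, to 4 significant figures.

ω = 2πf = 2.011e+06 rad/s
X_L = ωL = 74.39 Ω
X_C = 1/(ωC) = 35.78 Ω
Parallel: admittances add. Y = 1/R + 1/(jωL) + jωC
Y = (0.1020 + j0.01451) S
|Y| = 0.1031 S → |Z| = 1/|Y| = 9.702 Ω, ∠Z = −∠Y = -8.091°
I = V/|Z| = 1.15/9.702 = 118.5 mA

118.5 mA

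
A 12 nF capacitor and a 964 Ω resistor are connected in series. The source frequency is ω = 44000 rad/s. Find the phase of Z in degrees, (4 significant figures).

X_C = 1/(ωC) = 1894 Ω
Z = 964.0 − j1894 Ω
|Z| = √(964.0² + 1894²) = 2125 Ω
∠Z = arctan(-1894/964.0) = -63.02°

-63.02°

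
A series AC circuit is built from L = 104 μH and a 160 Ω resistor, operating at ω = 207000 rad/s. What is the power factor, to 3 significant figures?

0.991

X_L = ωL = 21.5 Ω
Z = 160 + j21.5 Ω
|Z| = √(160² + 21.5²) = 161 Ω
∠Z = arctan(21.5/160) = 7.66°
cos φ = cos(7.66°) = 0.991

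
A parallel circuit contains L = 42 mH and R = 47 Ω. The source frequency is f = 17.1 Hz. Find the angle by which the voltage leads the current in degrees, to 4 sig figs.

84.52°

ω = 2πf = 107.4 rad/s
X_L = ωL = 4.513 Ω
Parallel: admittances add. Y = 1/R + 1/(jωL)
Y = (0.02128 − j0.2216) S
|Y| = 0.2226 S → |Z| = 1/|Y| = 4.492 Ω, ∠Z = −∠Y = 84.52°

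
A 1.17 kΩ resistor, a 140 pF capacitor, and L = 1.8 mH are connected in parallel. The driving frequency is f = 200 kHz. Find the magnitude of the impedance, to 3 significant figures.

1120 Ω

ω = 2πf = 1.257e+06 rad/s
X_L = ωL = 2260 Ω
X_C = 1/(ωC) = 5680 Ω
Parallel: admittances add. Y = 1/R + 1/(jωL) + jωC
Y = (0.000855 − j0.000266) S
|Y| = 0.000895 S → |Z| = 1/|Y| = 1120 Ω, ∠Z = −∠Y = 17.3°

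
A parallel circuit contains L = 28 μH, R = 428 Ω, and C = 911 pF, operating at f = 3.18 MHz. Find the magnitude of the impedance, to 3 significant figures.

ω = 2πf = 1.998e+07 rad/s
X_L = ωL = 559 Ω
X_C = 1/(ωC) = 54.9 Ω
Parallel: admittances add. Y = 1/R + 1/(jωL) + jωC
Y = (0.00234 + j0.0164) S
|Y| = 0.0166 S → |Z| = 1/|Y| = 60.3 Ω, ∠Z = −∠Y = -81.9°

60.3 Ω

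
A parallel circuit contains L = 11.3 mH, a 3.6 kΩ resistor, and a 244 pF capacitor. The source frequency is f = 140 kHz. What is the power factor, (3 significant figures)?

0.925

ω = 2πf = 879600 rad/s
X_L = ωL = 9940 Ω
X_C = 1/(ωC) = 4660 Ω
Parallel: admittances add. Y = 1/R + 1/(jωL) + jωC
Y = (0.000278 + j0.000114) S
|Y| = 0.000300 S → |Z| = 1/|Y| = 3330 Ω, ∠Z = −∠Y = -22.3°
cos φ = cos(-22.3°) = 0.925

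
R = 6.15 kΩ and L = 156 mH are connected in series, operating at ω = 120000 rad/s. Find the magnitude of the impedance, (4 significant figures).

X_L = ωL = 18720 Ω
Z = 6150 + j18720 Ω
|Z| = √(6150² + 18720²) = 19700 Ω

19700 Ω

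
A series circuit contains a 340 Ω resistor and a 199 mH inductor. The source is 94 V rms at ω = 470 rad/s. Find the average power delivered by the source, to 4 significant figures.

24.16 W

X_L = ωL = 93.53 Ω
Z = 340.0 + j93.53 Ω
|Z| = √(340.0² + 93.53²) = 352.6 Ω
∠Z = arctan(93.53/340.0) = 15.38°
I = V/|Z| = 266.6 mA
P = VI cos φ = 94 × 0.2666 × cos(15.38°) = 24.16 W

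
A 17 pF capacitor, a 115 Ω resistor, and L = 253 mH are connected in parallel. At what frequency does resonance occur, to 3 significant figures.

76.7 kHz

ω₀ = 1/√(LC) = 1/√(0.253 × 1.7e-11) = 482200 rad/s
f₀ = ω₀/(2π) = 76.7 kHz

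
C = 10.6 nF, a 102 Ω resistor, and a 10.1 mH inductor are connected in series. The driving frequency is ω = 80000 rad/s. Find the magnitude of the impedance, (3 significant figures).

X_L = ωL = 808 Ω
X_C = 1/(ωC) = 1180 Ω
Net reactance X = X_L − X_C = -371 Ω
Z = 102 − j371 Ω
|Z| = √(102² + 371²) = 385 Ω

385 Ω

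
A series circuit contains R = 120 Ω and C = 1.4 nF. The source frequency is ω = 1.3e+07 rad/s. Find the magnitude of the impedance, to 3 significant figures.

X_C = 1/(ωC) = 54.9 Ω
Z = 120 − j54.9 Ω
|Z| = √(120² + 54.9²) = 132 Ω

132 Ω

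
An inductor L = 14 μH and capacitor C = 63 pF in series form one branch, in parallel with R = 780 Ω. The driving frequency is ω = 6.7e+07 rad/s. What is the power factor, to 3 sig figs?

0.668

X_L = ωL = 938 Ω
X_C = 1/(ωC) = 237 Ω
Branch 1: Z₁ = R = 780 Ω
Branch 2 (series LC): Z₂ = j(X_L − X_C) = j701 Ω
Parallel: Z = Z₁Z₂/(Z₁+Z₂), |Z| = 521 Ω, ∠Z = 48.0°
cos φ = cos(48.0°) = 0.668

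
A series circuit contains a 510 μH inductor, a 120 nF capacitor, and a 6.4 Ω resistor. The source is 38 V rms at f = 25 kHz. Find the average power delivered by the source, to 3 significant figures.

ω = 2πf = 157100 rad/s
X_L = ωL = 80.1 Ω
X_C = 1/(ωC) = 53.1 Ω
Net reactance X = X_L − X_C = 27.1 Ω
Z = 6.40 + j27.1 Ω
|Z| = √(6.40² + 27.1²) = 27.8 Ω
∠Z = arctan(27.1/6.40) = 76.7°
I = V/|Z| = 1.37 A
P = VI cos φ = 38 × 1.37 × cos(76.7°) = 12.0 W

12.0 W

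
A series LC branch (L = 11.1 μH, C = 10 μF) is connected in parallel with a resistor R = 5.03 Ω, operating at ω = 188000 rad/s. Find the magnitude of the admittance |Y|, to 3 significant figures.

673 mS

X_L = ωL = 2.09 Ω
X_C = 1/(ωC) = 0.532 Ω
Branch 1: Z₁ = R = 5.03 Ω
Branch 2 (series LC): Z₂ = j(X_L − X_C) = j1.55 Ω
Parallel: Z = Z₁Z₂/(Z₁+Z₂), |Z| = 1.49 Ω, ∠Z = 72.8°
|Y| = 1/|Z| = 673 mS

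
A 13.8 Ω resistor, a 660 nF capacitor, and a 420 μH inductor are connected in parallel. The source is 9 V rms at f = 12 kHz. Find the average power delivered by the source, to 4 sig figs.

5.870 W

ω = 2πf = 75400 rad/s
X_L = ωL = 31.67 Ω
X_C = 1/(ωC) = 20.10 Ω
Parallel: admittances add. Y = 1/R + 1/(jωL) + jωC
Y = (0.07246 + j0.01818) S
|Y| = 0.07471 S → |Z| = 1/|Y| = 13.38 Ω, ∠Z = −∠Y = -14.09°
I = V/|Z| = 672.4 mA
P = VI cos φ = 9 × 0.6724 × cos(-14.09°) = 5.870 W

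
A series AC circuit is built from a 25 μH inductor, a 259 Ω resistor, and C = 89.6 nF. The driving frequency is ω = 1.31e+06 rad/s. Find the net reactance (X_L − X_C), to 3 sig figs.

24.2 Ω

X_L = ωL = 32.8 Ω
X_C = 1/(ωC) = 8.52 Ω
X = 32.8 − 8.52 = 24.2 Ω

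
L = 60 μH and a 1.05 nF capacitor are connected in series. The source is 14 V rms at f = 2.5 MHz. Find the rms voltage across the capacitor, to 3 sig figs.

ω = 2πf = 1.571e+07 rad/s
X_L = ωL = 942 Ω
X_C = 1/(ωC) = 60.6 Ω
Net reactance X = X_L − X_C = 882 Ω
Z = j882 Ω
|Z| = √(0² + 882²) = 882 Ω
I = V/|Z| = 15.9 mA
V_C = I·|Z_C| = 0.0159 × 60.6 = 0.963 V

0.963 V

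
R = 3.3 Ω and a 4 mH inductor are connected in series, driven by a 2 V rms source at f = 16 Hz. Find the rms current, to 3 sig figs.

ω = 2πf = 100.5 rad/s
X_L = ωL = 0.402 Ω
Z = 3.30 + j0.402 Ω
|Z| = √(3.30² + 0.402²) = 3.32 Ω
I = V/|Z| = 2/3.32 = 602 mA

602 mA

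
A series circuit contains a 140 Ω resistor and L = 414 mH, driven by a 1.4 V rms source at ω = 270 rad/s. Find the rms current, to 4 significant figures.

X_L = ωL = 111.8 Ω
Z = 140.0 + j111.8 Ω
|Z| = √(140.0² + 111.8²) = 179.2 Ω
I = V/|Z| = 1.4/179.2 = 7.815 mA

7.815 mA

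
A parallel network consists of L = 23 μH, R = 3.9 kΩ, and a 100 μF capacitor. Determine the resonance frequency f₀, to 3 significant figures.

ω₀ = 1/√(LC) = 1/√(2.3e-05 × 0.0001) = 20850 rad/s
f₀ = ω₀/(2π) = 3.32 kHz

3.32 kHz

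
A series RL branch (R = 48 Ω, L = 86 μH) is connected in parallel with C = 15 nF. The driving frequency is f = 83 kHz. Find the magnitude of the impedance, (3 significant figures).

87.6 Ω

ω = 2πf = 521500 rad/s
X_L = ωL = 44.8 Ω
X_C = 1/(ωC) = 128 Ω
Branch 1 (R+jX_L): Z₁ = 48.0 + j44.8 Ω, |Z₁| = 65.7 Ω
Branch 2 (−jX_C): Z₂ = −j128 Ω
Parallel: Z = Z₁Z₂/(Z₁+Z₂), |Z| = 87.6 Ω, ∠Z = 13.0°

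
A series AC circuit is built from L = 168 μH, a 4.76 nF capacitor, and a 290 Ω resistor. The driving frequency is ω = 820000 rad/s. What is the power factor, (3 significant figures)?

0.926

X_L = ωL = 138 Ω
X_C = 1/(ωC) = 256 Ω
Net reactance X = X_L − X_C = -118 Ω
Z = 290 − j118 Ω
|Z| = √(290² + 118²) = 313 Ω
∠Z = arctan(-118/290) = -22.2°
cos φ = cos(-22.2°) = 0.926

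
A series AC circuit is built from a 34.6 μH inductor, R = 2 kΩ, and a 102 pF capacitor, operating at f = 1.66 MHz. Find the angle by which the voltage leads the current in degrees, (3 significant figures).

ω = 2πf = 1.043e+07 rad/s
X_L = ωL = 361 Ω
X_C = 1/(ωC) = 940 Ω
Net reactance X = X_L − X_C = -579 Ω
Z = 2000 − j579 Ω
|Z| = √(2000² + 579²) = 2080 Ω
∠Z = arctan(-579/2000) = -16.1°

-16.1°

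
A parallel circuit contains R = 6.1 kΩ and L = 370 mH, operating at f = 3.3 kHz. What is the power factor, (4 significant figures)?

ω = 2πf = 20730 rad/s
X_L = ωL = 7672 Ω
Parallel: admittances add. Y = 1/R + 1/(jωL)
Y = (0.0001639 − j0.0001303) S
|Y| = 0.0002094 S → |Z| = 1/|Y| = 4775 Ω, ∠Z = −∠Y = 38.49°
cos φ = cos(38.49°) = 0.7827

0.7827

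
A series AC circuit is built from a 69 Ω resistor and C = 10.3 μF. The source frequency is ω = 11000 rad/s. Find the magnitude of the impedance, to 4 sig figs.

69.56 Ω

X_C = 1/(ωC) = 8.826 Ω
Z = 69.00 − j8.826 Ω
|Z| = √(69.00² + 8.826²) = 69.56 Ω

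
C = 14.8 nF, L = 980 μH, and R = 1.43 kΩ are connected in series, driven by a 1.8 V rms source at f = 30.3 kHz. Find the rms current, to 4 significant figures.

1.250 mA

ω = 2πf = 190400 rad/s
X_L = ωL = 186.6 Ω
X_C = 1/(ωC) = 354.9 Ω
Net reactance X = X_L − X_C = -168.3 Ω
Z = 1430 − j168.3 Ω
|Z| = √(1430² + 168.3²) = 1440 Ω
I = V/|Z| = 1.8/1440 = 1.250 mA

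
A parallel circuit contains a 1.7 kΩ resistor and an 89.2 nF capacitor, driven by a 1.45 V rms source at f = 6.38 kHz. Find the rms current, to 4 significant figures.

ω = 2πf = 40090 rad/s
X_C = 1/(ωC) = 279.7 Ω
Parallel: admittances add. Y = 1/R + jωC
Y = (0.0005882 + j0.003576) S
|Y| = 0.003624 S → |Z| = 1/|Y| = 276.0 Ω, ∠Z = −∠Y = -80.66°
I = V/|Z| = 1.45/276.0 = 5.255 mA

5.255 mA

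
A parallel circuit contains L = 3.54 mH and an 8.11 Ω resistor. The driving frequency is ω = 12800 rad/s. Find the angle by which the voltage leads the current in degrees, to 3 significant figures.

10.1°

X_L = ωL = 45.3 Ω
Parallel: admittances add. Y = 1/R + 1/(jωL)
Y = (0.123 − j0.0221) S
|Y| = 0.125 S → |Z| = 1/|Y| = 7.98 Ω, ∠Z = −∠Y = 10.1°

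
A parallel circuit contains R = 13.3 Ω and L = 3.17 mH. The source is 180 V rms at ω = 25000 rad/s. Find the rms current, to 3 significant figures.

13.7 A

X_L = ωL = 79.2 Ω
Parallel: admittances add. Y = 1/R + 1/(jωL)
Y = (0.0752 − j0.0126) S
|Y| = 0.0762 S → |Z| = 1/|Y| = 13.1 Ω, ∠Z = −∠Y = 9.53°
I = V/|Z| = 180/13.1 = 13.7 A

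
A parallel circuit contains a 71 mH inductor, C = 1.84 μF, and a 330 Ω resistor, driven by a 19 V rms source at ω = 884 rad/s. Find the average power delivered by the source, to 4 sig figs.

1.094 W

X_L = ωL = 62.76 Ω
X_C = 1/(ωC) = 614.8 Ω
Parallel: admittances add. Y = 1/R + 1/(jωL) + jωC
Y = (0.003030 − j0.01431) S
|Y| = 0.01462 S → |Z| = 1/|Y| = 68.38 Ω, ∠Z = −∠Y = 78.04°
I = V/|Z| = 277.8 mA
P = VI cos φ = 19 × 0.2778 × cos(78.04°) = 1.094 W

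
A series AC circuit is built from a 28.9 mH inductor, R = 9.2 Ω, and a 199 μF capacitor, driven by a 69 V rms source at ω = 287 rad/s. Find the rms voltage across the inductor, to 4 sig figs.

X_L = ωL = 8.294 Ω
X_C = 1/(ωC) = 17.51 Ω
Net reactance X = X_L − X_C = -9.215 Ω
Z = 9.200 − j9.215 Ω
|Z| = √(9.200² + 9.215²) = 13.02 Ω
I = V/|Z| = 5.299 A
V_L = I·|Z_L| = 5.299 × 8.294 = 43.95 V

43.95 V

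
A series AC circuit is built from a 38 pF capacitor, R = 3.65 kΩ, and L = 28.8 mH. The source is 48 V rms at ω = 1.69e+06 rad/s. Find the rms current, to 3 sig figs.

X_L = ωL = 48700 Ω
X_C = 1/(ωC) = 15600 Ω
Net reactance X = X_L − X_C = 33100 Ω
Z = 3650 + j33100 Ω
|Z| = √(3650² + 33100²) = 33300 Ω
I = V/|Z| = 48/33300 = 1.44 mA

1.44 mA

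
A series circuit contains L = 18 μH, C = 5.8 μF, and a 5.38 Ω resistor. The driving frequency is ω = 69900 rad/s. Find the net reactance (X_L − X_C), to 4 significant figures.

-1.208 Ω

X_L = ωL = 1.258 Ω
X_C = 1/(ωC) = 2.467 Ω
X = 1.258 − 2.467 = -1.208 Ω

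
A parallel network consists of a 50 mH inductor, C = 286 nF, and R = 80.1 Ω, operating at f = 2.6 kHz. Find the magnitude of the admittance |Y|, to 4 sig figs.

ω = 2πf = 16340 rad/s
X_L = ωL = 816.8 Ω
X_C = 1/(ωC) = 214.0 Ω
Parallel: admittances add. Y = 1/R + 1/(jωL) + jωC
Y = (0.01248 + j0.003448) S
|Y| = 0.01295 S → |Z| = 1/|Y| = 77.21 Ω, ∠Z = −∠Y = -15.44°

12.95 mS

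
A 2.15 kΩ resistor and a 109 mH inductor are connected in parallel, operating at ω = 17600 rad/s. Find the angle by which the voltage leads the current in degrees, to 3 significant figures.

X_L = ωL = 1920 Ω
Parallel: admittances add. Y = 1/R + 1/(jωL)
Y = (0.000465 − j0.000521) S
|Y| = 0.000699 S → |Z| = 1/|Y| = 1430 Ω, ∠Z = −∠Y = 48.3°

48.3°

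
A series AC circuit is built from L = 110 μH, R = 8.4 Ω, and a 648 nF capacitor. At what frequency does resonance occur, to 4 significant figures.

18.85 kHz

ω₀ = 1/√(LC) = 1/√(0.00011 × 6.48e-07) = 118400 rad/s
f₀ = ω₀/(2π) = 18.85 kHz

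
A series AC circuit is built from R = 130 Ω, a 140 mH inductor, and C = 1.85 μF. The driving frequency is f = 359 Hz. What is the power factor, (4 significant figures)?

0.8628

ω = 2πf = 2256 rad/s
X_L = ωL = 315.8 Ω
X_C = 1/(ωC) = 239.6 Ω
Net reactance X = X_L − X_C = 76.16 Ω
Z = 130.0 + j76.16 Ω
|Z| = √(130.0² + 76.16²) = 150.7 Ω
∠Z = arctan(76.16/130.0) = 30.36°
cos φ = cos(30.36°) = 0.8628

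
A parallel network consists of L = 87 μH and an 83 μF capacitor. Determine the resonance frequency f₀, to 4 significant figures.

1.873 kHz

ω₀ = 1/√(LC) = 1/√(8.7e-05 × 8.3e-05) = 11770 rad/s
f₀ = ω₀/(2π) = 1.873 kHz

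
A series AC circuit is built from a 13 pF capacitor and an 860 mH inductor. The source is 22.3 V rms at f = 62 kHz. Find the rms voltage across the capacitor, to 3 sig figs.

32.0 V

ω = 2πf = 389600 rad/s
X_L = ωL = 335000 Ω
X_C = 1/(ωC) = 197000 Ω
Net reactance X = X_L − X_C = 138000 Ω
Z = j138000 Ω
|Z| = √(0² + 138000²) = 138000 Ω
I = V/|Z| = 162 μA
V_C = I·|Z_C| = 0.000162 × 197000 = 32.0 V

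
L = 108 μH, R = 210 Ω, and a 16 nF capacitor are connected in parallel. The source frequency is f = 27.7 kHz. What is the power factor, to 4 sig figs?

0.09403

ω = 2πf = 174000 rad/s
X_L = ωL = 18.80 Ω
X_C = 1/(ωC) = 359.1 Ω
Parallel: admittances add. Y = 1/R + 1/(jωL) + jωC
Y = (0.004762 − j0.05042) S
|Y| = 0.05064 S → |Z| = 1/|Y| = 19.75 Ω, ∠Z = −∠Y = 84.60°
cos φ = cos(84.60°) = 0.09403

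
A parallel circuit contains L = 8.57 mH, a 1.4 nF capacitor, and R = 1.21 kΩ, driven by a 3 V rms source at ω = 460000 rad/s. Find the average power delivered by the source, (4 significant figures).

X_L = ωL = 3942 Ω
X_C = 1/(ωC) = 1553 Ω
Parallel: admittances add. Y = 1/R + 1/(jωL) + jωC
Y = (0.0008264 + j0.0003903) S
|Y| = 0.0009140 S → |Z| = 1/|Y| = 1094 Ω, ∠Z = −∠Y = -25.28°
I = V/|Z| = 2.742 mA
P = VI cos φ = 3 × 0.002742 × cos(-25.28°) = 7.438 mW

7.438 mW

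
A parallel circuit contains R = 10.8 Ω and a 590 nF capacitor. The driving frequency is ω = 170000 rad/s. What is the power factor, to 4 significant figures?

X_C = 1/(ωC) = 9.970 Ω
Parallel: admittances add. Y = 1/R + jωC
Y = (0.09259 + j0.1003) S
|Y| = 0.1365 S → |Z| = 1/|Y| = 7.326 Ω, ∠Z = −∠Y = -47.29°
cos φ = cos(-47.29°) = 0.6783

0.6783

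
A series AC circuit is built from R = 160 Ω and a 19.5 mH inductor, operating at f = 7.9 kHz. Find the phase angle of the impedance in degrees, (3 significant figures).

ω = 2πf = 49640 rad/s
X_L = ωL = 968 Ω
Z = 160 + j968 Ω
|Z| = √(160² + 968²) = 981 Ω
∠Z = arctan(968/160) = 80.6°

80.6°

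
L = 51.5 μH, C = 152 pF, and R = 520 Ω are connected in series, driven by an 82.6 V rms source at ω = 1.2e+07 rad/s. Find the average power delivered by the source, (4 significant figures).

X_L = ωL = 618.0 Ω
X_C = 1/(ωC) = 548.2 Ω
Net reactance X = X_L − X_C = 69.75 Ω
Z = 520.0 + j69.75 Ω
|Z| = √(520.0² + 69.75²) = 524.7 Ω
∠Z = arctan(69.75/520.0) = 7.640°
I = V/|Z| = 157.4 mA
P = VI cos φ = 82.6 × 0.1574 × cos(7.640°) = 12.89 W

12.89 W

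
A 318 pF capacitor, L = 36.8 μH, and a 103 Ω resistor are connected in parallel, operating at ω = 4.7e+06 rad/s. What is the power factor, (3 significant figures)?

0.915

X_L = ωL = 173 Ω
X_C = 1/(ωC) = 669 Ω
Parallel: admittances add. Y = 1/R + 1/(jωL) + jωC
Y = (0.00971 − j0.00429) S
|Y| = 0.0106 S → |Z| = 1/|Y| = 94.2 Ω, ∠Z = −∠Y = 23.8°
cos φ = cos(23.8°) = 0.915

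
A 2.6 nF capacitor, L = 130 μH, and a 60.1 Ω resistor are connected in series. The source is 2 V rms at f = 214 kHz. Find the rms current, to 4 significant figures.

15.82 mA

ω = 2πf = 1.345e+06 rad/s
X_L = ωL = 174.8 Ω
X_C = 1/(ωC) = 286.0 Ω
Net reactance X = X_L − X_C = -111.2 Ω
Z = 60.10 − j111.2 Ω
|Z| = √(60.10² + 111.2²) = 126.4 Ω
I = V/|Z| = 2/126.4 = 15.82 mA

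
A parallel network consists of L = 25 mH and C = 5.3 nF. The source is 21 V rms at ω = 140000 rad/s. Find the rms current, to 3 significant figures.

9.58 mA

X_L = ωL = 3500 Ω
X_C = 1/(ωC) = 1350 Ω
Parallel: admittances add. Y = 1/(jωL) + jωC
Y = (0 + j0.000456) S
|Y| = 0.000456 S → |Z| = 1/|Y| = 2190 Ω, ∠Z = −∠Y = -90.0°
I = V/|Z| = 21/2190 = 9.58 mA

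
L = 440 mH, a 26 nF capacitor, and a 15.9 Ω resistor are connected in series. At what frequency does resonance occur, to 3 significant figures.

1.49 kHz

ω₀ = 1/√(LC) = 1/√(0.44 × 2.6e-08) = 9349 rad/s
f₀ = ω₀/(2π) = 1.49 kHz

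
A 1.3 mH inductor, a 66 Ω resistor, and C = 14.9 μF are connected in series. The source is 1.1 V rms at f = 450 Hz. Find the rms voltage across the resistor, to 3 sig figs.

ω = 2πf = 2827 rad/s
X_L = ωL = 3.68 Ω
X_C = 1/(ωC) = 23.7 Ω
Net reactance X = X_L − X_C = -20.1 Ω
Z = 66.0 − j20.1 Ω
|Z| = √(66.0² + 20.1²) = 69.0 Ω
I = V/|Z| = 15.9 mA
V_R = I·|Z_R| = 0.0159 × 66.0 = 1.05 V

1.05 V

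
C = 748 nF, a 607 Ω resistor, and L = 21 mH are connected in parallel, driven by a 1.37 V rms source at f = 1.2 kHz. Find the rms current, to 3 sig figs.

ω = 2πf = 7540 rad/s
X_L = ωL = 158 Ω
X_C = 1/(ωC) = 177 Ω
Parallel: admittances add. Y = 1/R + 1/(jωL) + jωC
Y = (0.00165 − j0.000676) S
|Y| = 0.00178 S → |Z| = 1/|Y| = 562 Ω, ∠Z = −∠Y = 22.3°
I = V/|Z| = 1.37/562 = 2.44 mA

2.44 mA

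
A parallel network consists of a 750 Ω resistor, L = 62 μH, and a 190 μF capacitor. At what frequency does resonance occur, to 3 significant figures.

ω₀ = 1/√(LC) = 1/√(6.2e-05 × 0.00019) = 9214 rad/s
f₀ = ω₀/(2π) = 1.47 kHz

1.47 kHz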